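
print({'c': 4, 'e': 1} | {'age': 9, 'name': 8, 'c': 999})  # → {'c': 999, 'e': 1, 'age': 9, 'name': 8}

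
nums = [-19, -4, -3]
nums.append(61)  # [-19, -4, -3, 61]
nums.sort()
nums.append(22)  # [-19, -4, -3, 61, 22]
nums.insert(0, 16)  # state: [16, -19, -4, -3, 61, 22]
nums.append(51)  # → [16, -19, -4, -3, 61, 22, 51]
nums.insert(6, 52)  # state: [16, -19, -4, -3, 61, 22, 52, 51]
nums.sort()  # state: [-19, -4, -3, 16, 22, 51, 52, 61]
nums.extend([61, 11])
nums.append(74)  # [-19, -4, -3, 16, 22, 51, 52, 61, 61, 11, 74]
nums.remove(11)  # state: [-19, -4, -3, 16, 22, 51, 52, 61, 61, 74]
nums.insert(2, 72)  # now [-19, -4, 72, -3, 16, 22, 51, 52, 61, 61, 74]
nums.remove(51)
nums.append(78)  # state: [-19, -4, 72, -3, 16, 22, 52, 61, 61, 74, 78]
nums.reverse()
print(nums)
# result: [78, 74, 61, 61, 52, 22, 16, -3, 72, -4, -19]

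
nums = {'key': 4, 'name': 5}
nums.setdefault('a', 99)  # 99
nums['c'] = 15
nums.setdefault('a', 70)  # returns 99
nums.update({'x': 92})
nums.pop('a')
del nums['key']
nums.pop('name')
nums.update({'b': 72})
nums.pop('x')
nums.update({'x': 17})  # {'c': 15, 'b': 72, 'x': 17}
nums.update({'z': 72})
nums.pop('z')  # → 72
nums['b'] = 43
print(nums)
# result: {'c': 15, 'b': 43, 'x': 17}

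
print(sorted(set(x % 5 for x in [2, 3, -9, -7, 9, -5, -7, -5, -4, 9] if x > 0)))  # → [2, 3, 4]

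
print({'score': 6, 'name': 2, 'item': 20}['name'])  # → 2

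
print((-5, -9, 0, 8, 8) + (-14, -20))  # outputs (-5, -9, 0, 8, 8, -14, -20)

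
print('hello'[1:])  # ello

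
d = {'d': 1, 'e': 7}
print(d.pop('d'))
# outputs 1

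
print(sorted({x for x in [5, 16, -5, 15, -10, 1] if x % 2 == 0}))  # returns [-10, 16]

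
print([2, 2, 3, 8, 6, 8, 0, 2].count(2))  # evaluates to 3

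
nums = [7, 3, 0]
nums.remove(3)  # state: [7, 0]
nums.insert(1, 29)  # [7, 29, 0]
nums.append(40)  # [7, 29, 0, 40]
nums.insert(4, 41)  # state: [7, 29, 0, 40, 41]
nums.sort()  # [0, 7, 29, 40, 41]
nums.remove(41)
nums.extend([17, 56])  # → [0, 7, 29, 40, 17, 56]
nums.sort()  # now [0, 7, 17, 29, 40, 56]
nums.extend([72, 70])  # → [0, 7, 17, 29, 40, 56, 72, 70]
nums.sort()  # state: [0, 7, 17, 29, 40, 56, 70, 72]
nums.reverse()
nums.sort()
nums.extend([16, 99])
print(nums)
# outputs [0, 7, 17, 29, 40, 56, 70, 72, 16, 99]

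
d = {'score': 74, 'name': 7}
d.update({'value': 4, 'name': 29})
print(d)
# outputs {'score': 74, 'name': 29, 'value': 4}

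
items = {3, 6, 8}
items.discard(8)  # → {3, 6}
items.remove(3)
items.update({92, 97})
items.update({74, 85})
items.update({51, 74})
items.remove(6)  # {51, 74, 85, 92, 97}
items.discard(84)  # {51, 74, 85, 92, 97}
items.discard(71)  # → {51, 74, 85, 92, 97}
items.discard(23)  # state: {51, 74, 85, 92, 97}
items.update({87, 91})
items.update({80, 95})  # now {51, 74, 80, 85, 87, 91, 92, 95, 97}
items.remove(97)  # {51, 74, 80, 85, 87, 91, 92, 95}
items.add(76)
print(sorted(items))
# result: [51, 74, 76, 80, 85, 87, 91, 92, 95]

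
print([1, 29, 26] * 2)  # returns [1, 29, 26, 1, 29, 26]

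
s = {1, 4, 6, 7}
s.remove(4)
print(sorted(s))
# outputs [1, 6, 7]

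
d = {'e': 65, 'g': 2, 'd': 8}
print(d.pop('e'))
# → 65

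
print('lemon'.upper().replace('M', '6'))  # LE6ON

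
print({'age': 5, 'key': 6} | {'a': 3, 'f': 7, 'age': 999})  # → {'age': 999, 'key': 6, 'a': 3, 'f': 7}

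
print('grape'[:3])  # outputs gra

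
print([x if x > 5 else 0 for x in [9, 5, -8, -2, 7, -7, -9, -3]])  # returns [9, 0, 0, 0, 7, 0, 0, 0]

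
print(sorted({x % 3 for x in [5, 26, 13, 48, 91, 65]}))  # [0, 1, 2]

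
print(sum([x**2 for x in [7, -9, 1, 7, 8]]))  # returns 244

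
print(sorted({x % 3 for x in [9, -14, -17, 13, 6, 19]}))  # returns [0, 1]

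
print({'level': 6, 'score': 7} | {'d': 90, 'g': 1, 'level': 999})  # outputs {'level': 999, 'score': 7, 'd': 90, 'g': 1}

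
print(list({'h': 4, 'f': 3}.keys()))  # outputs ['h', 'f']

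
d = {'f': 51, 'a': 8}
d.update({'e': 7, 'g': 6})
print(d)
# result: {'f': 51, 'a': 8, 'e': 7, 'g': 6}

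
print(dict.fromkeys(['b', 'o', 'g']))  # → {'b': None, 'o': None, 'g': None}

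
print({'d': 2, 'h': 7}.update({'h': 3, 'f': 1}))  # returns None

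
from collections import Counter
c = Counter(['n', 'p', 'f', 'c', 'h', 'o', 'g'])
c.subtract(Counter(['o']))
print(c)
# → Counter({'n': 1, 'p': 1, 'f': 1, 'c': 1, 'h': 1, 'g': 1, 'o': 0})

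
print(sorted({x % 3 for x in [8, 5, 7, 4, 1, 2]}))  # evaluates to [1, 2]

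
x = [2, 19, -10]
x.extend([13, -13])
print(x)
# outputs [2, 19, -10, 13, -13]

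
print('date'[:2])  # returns da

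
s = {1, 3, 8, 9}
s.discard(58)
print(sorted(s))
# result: [1, 3, 8, 9]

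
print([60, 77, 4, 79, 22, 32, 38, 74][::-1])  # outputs [74, 38, 32, 22, 79, 4, 77, 60]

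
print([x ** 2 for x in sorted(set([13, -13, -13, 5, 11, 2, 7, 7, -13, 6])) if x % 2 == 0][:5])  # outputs [4, 36]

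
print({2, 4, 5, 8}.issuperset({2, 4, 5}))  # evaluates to True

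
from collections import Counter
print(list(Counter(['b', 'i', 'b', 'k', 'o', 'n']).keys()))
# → ['b', 'i', 'k', 'o', 'n']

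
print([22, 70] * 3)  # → [22, 70, 22, 70, 22, 70]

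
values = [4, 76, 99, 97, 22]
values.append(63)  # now [4, 76, 99, 97, 22, 63]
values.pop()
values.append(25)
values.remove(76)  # [4, 99, 97, 22, 25]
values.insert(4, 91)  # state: [4, 99, 97, 22, 91, 25]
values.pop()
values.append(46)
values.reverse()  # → [46, 91, 22, 97, 99, 4]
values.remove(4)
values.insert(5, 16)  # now [46, 91, 22, 97, 99, 16]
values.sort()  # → [16, 22, 46, 91, 97, 99]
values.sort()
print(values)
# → [16, 22, 46, 91, 97, 99]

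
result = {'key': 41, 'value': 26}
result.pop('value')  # 26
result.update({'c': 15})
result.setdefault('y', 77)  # 77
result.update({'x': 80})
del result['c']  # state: {'key': 41, 'y': 77, 'x': 80}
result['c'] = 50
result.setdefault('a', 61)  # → 61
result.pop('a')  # 61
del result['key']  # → {'y': 77, 'x': 80, 'c': 50}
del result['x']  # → {'y': 77, 'c': 50}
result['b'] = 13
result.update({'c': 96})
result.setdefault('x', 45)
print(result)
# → {'y': 77, 'c': 96, 'b': 13, 'x': 45}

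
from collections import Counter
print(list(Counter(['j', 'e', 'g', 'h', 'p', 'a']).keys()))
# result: ['j', 'e', 'g', 'h', 'p', 'a']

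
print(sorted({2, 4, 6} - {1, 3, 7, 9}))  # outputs [2, 4, 6]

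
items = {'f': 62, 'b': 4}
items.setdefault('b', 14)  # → 4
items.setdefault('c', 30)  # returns 30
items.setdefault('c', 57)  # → 30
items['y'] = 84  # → {'f': 62, 'b': 4, 'c': 30, 'y': 84}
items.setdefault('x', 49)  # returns 49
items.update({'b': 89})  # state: {'f': 62, 'b': 89, 'c': 30, 'y': 84, 'x': 49}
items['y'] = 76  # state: {'f': 62, 'b': 89, 'c': 30, 'y': 76, 'x': 49}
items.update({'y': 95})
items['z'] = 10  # {'f': 62, 'b': 89, 'c': 30, 'y': 95, 'x': 49, 'z': 10}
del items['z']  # {'f': 62, 'b': 89, 'c': 30, 'y': 95, 'x': 49}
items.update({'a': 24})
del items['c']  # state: {'f': 62, 'b': 89, 'y': 95, 'x': 49, 'a': 24}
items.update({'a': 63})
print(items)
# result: {'f': 62, 'b': 89, 'y': 95, 'x': 49, 'a': 63}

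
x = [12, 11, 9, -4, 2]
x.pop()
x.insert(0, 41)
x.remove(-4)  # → [41, 12, 11, 9]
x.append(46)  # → [41, 12, 11, 9, 46]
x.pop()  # 46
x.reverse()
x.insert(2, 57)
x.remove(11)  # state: [9, 57, 12, 41]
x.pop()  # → 41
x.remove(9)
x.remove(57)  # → [12]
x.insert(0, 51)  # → [51, 12]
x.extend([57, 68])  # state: [51, 12, 57, 68]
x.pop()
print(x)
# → [51, 12, 57]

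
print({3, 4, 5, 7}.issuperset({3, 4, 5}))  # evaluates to True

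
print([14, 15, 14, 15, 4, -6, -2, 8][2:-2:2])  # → [14, 4]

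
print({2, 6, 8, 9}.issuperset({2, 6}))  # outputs True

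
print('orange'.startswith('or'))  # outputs True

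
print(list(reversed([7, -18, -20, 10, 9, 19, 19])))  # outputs [19, 19, 9, 10, -20, -18, 7]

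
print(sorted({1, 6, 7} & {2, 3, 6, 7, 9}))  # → [6, 7]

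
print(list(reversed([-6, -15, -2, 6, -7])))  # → [-7, 6, -2, -15, -6]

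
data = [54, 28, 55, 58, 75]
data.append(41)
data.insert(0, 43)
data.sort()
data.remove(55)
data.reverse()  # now [75, 58, 54, 43, 41, 28]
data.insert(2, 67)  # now [75, 58, 67, 54, 43, 41, 28]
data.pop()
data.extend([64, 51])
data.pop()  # 51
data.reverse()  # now [64, 41, 43, 54, 67, 58, 75]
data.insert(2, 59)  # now [64, 41, 59, 43, 54, 67, 58, 75]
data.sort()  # [41, 43, 54, 58, 59, 64, 67, 75]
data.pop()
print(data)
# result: [41, 43, 54, 58, 59, 64, 67]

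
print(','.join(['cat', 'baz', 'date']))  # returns cat,baz,date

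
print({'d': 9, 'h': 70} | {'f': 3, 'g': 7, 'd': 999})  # {'d': 999, 'h': 70, 'f': 3, 'g': 7}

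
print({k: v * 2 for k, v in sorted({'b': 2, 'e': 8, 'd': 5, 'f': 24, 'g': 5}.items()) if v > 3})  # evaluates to {'d': 10, 'e': 16, 'f': 48, 'g': 10}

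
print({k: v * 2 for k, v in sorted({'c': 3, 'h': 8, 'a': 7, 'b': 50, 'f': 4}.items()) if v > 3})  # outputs {'a': 14, 'b': 100, 'f': 8, 'h': 16}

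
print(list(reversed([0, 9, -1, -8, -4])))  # [-4, -8, -1, 9, 0]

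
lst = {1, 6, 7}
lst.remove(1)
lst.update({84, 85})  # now {6, 7, 84, 85}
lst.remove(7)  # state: {6, 84, 85}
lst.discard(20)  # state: {6, 84, 85}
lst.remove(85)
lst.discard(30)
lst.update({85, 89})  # {6, 84, 85, 89}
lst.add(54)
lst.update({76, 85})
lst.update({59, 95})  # {6, 54, 59, 76, 84, 85, 89, 95}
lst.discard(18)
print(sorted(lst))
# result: [6, 54, 59, 76, 84, 85, 89, 95]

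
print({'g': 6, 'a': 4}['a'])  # 4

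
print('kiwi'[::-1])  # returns iwik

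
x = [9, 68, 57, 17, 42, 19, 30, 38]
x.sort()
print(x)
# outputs [9, 17, 19, 30, 38, 42, 57, 68]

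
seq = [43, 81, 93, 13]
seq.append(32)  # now [43, 81, 93, 13, 32]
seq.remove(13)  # [43, 81, 93, 32]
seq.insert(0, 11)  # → [11, 43, 81, 93, 32]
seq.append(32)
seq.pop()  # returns 32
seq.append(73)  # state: [11, 43, 81, 93, 32, 73]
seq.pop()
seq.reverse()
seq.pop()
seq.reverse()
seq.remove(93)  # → [43, 81, 32]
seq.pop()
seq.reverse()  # [81, 43]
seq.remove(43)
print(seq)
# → [81]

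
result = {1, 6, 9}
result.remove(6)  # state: {1, 9}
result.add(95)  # {1, 9, 95}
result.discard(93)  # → {1, 9, 95}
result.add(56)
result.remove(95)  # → {1, 9, 56}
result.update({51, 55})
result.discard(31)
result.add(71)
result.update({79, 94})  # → {1, 9, 51, 55, 56, 71, 79, 94}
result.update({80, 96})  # {1, 9, 51, 55, 56, 71, 79, 80, 94, 96}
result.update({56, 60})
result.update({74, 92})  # {1, 9, 51, 55, 56, 60, 71, 74, 79, 80, 92, 94, 96}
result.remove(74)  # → {1, 9, 51, 55, 56, 60, 71, 79, 80, 92, 94, 96}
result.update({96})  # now {1, 9, 51, 55, 56, 60, 71, 79, 80, 92, 94, 96}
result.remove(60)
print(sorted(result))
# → [1, 9, 51, 55, 56, 71, 79, 80, 92, 94, 96]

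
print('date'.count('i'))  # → 0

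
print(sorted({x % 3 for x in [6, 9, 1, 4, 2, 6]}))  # [0, 1, 2]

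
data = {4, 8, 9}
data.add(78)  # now {4, 8, 9, 78}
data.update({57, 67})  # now {4, 8, 9, 57, 67, 78}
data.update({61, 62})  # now {4, 8, 9, 57, 61, 62, 67, 78}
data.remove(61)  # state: {4, 8, 9, 57, 62, 67, 78}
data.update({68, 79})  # {4, 8, 9, 57, 62, 67, 68, 78, 79}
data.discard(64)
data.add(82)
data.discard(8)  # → {4, 9, 57, 62, 67, 68, 78, 79, 82}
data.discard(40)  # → {4, 9, 57, 62, 67, 68, 78, 79, 82}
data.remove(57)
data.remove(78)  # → {4, 9, 62, 67, 68, 79, 82}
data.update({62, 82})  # {4, 9, 62, 67, 68, 79, 82}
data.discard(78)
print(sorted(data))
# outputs [4, 9, 62, 67, 68, 79, 82]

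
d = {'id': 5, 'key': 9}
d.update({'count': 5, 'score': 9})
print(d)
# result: {'id': 5, 'key': 9, 'count': 5, 'score': 9}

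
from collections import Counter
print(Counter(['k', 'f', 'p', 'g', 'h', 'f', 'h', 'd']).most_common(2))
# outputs [('f', 2), ('h', 2)]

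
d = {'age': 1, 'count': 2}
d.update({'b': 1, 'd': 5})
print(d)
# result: {'age': 1, 'count': 2, 'b': 1, 'd': 5}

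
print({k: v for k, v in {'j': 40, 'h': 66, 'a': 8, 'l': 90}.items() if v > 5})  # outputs {'j': 40, 'h': 66, 'a': 8, 'l': 90}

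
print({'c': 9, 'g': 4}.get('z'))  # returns None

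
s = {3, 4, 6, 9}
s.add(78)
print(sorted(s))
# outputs [3, 4, 6, 9, 78]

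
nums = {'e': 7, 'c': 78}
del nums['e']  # {'c': 78}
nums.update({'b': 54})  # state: {'c': 78, 'b': 54}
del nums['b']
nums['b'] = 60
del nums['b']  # {'c': 78}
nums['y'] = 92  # {'c': 78, 'y': 92}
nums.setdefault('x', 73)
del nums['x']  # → {'c': 78, 'y': 92}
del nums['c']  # {'y': 92}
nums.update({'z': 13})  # {'y': 92, 'z': 13}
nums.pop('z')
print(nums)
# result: {'y': 92}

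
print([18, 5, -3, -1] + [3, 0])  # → [18, 5, -3, -1, 3, 0]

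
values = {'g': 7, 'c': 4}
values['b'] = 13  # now {'g': 7, 'c': 4, 'b': 13}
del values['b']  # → {'g': 7, 'c': 4}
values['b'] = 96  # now {'g': 7, 'c': 4, 'b': 96}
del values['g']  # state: {'c': 4, 'b': 96}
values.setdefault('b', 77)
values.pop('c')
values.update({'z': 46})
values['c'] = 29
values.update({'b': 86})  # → {'b': 86, 'z': 46, 'c': 29}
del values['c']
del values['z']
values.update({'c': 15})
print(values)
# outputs {'b': 86, 'c': 15}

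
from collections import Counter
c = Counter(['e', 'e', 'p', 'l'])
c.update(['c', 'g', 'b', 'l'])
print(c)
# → Counter({'e': 2, 'l': 2, 'p': 1, 'c': 1, 'g': 1, 'b': 1})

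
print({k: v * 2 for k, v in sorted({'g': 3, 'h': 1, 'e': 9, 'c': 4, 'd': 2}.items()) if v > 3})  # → {'c': 8, 'e': 18}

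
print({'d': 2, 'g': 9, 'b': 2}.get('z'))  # None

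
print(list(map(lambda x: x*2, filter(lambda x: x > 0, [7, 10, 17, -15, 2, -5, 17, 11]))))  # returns [14, 20, 34, 4, 34, 22]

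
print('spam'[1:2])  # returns p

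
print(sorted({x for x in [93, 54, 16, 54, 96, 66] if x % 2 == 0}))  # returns [16, 54, 66, 96]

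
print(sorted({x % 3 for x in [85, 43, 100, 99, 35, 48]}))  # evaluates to [0, 1, 2]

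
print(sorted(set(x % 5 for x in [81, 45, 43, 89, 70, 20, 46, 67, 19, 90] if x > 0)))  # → [0, 1, 2, 3, 4]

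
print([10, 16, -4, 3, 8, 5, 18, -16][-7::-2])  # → [16]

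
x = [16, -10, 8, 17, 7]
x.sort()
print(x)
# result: [-10, 7, 8, 16, 17]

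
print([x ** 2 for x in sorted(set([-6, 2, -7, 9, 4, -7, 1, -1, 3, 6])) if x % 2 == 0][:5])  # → [36, 4, 16, 36]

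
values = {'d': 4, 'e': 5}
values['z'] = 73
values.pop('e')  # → 5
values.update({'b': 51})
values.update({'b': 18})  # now {'d': 4, 'z': 73, 'b': 18}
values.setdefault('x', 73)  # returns 73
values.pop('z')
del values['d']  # {'b': 18, 'x': 73}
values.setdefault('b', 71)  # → 18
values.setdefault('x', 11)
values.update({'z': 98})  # {'b': 18, 'x': 73, 'z': 98}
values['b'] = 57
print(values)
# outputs {'b': 57, 'x': 73, 'z': 98}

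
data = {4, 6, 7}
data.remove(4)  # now {6, 7}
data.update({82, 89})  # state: {6, 7, 82, 89}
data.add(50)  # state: {6, 7, 50, 82, 89}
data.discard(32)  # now {6, 7, 50, 82, 89}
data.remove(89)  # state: {6, 7, 50, 82}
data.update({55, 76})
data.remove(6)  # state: {7, 50, 55, 76, 82}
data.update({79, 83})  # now {7, 50, 55, 76, 79, 82, 83}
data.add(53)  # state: {7, 50, 53, 55, 76, 79, 82, 83}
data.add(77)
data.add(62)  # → {7, 50, 53, 55, 62, 76, 77, 79, 82, 83}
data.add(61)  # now {7, 50, 53, 55, 61, 62, 76, 77, 79, 82, 83}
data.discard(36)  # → {7, 50, 53, 55, 61, 62, 76, 77, 79, 82, 83}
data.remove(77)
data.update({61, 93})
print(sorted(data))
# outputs [7, 50, 53, 55, 61, 62, 76, 79, 82, 83, 93]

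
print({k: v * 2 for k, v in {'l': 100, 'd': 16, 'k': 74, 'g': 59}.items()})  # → {'l': 200, 'd': 32, 'k': 148, 'g': 118}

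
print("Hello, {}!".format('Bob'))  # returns Hello, Bob!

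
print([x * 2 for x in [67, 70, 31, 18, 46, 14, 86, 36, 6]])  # [134, 140, 62, 36, 92, 28, 172, 72, 12]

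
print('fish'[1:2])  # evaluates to i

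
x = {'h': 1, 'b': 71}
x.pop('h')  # 1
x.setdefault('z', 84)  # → 84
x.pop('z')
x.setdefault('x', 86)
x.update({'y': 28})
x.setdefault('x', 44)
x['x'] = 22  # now {'b': 71, 'x': 22, 'y': 28}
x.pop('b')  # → 71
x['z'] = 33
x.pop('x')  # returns 22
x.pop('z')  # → 33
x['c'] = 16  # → {'y': 28, 'c': 16}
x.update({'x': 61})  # {'y': 28, 'c': 16, 'x': 61}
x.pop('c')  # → 16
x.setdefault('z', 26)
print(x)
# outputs {'y': 28, 'x': 61, 'z': 26}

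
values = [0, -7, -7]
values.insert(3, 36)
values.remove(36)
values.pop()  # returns -7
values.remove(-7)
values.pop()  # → 0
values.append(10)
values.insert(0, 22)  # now [22, 10]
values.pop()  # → 10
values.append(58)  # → [22, 58]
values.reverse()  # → [58, 22]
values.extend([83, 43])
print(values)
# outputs [58, 22, 83, 43]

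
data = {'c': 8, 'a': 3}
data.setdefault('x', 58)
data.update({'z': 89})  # {'c': 8, 'a': 3, 'x': 58, 'z': 89}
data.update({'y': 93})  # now {'c': 8, 'a': 3, 'x': 58, 'z': 89, 'y': 93}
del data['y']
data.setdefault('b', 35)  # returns 35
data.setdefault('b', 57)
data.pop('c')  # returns 8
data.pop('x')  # 58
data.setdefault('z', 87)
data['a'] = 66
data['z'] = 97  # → {'a': 66, 'z': 97, 'b': 35}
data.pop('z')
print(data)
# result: {'a': 66, 'b': 35}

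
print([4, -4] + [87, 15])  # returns [4, -4, 87, 15]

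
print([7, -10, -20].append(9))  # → None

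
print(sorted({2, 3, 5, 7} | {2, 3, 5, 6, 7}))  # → [2, 3, 5, 6, 7]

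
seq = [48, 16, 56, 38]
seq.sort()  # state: [16, 38, 48, 56]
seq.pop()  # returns 56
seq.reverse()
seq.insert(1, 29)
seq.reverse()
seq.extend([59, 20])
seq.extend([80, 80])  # [16, 38, 29, 48, 59, 20, 80, 80]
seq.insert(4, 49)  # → [16, 38, 29, 48, 49, 59, 20, 80, 80]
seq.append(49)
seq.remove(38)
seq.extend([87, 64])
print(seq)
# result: [16, 29, 48, 49, 59, 20, 80, 80, 49, 87, 64]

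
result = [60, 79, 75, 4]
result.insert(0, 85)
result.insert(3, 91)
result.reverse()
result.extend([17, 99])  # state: [4, 75, 91, 79, 60, 85, 17, 99]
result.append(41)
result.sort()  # [4, 17, 41, 60, 75, 79, 85, 91, 99]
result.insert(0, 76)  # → [76, 4, 17, 41, 60, 75, 79, 85, 91, 99]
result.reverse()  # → [99, 91, 85, 79, 75, 60, 41, 17, 4, 76]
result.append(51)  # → [99, 91, 85, 79, 75, 60, 41, 17, 4, 76, 51]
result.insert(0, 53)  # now [53, 99, 91, 85, 79, 75, 60, 41, 17, 4, 76, 51]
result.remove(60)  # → [53, 99, 91, 85, 79, 75, 41, 17, 4, 76, 51]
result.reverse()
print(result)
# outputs [51, 76, 4, 17, 41, 75, 79, 85, 91, 99, 53]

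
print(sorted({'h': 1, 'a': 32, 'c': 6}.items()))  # [('a', 32), ('c', 6), ('h', 1)]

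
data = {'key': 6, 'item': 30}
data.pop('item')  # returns 30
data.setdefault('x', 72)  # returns 72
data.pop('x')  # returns 72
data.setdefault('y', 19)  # 19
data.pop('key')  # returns 6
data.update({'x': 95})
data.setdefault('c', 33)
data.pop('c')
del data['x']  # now {'y': 19}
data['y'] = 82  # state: {'y': 82}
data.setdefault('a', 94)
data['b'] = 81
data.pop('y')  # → 82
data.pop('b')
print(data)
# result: {'a': 94}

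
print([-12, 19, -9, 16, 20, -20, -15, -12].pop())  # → -12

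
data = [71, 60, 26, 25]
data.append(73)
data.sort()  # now [25, 26, 60, 71, 73]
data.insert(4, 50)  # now [25, 26, 60, 71, 50, 73]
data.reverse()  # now [73, 50, 71, 60, 26, 25]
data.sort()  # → [25, 26, 50, 60, 71, 73]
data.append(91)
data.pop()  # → 91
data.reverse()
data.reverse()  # [25, 26, 50, 60, 71, 73]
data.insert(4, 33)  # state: [25, 26, 50, 60, 33, 71, 73]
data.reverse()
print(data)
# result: [73, 71, 33, 60, 50, 26, 25]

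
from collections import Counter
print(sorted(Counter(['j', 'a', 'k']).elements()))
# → ['a', 'j', 'k']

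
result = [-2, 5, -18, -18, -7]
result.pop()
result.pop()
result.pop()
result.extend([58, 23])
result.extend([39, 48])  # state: [-2, 5, 58, 23, 39, 48]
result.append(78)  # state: [-2, 5, 58, 23, 39, 48, 78]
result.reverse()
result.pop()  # -2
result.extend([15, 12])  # [78, 48, 39, 23, 58, 5, 15, 12]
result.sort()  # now [5, 12, 15, 23, 39, 48, 58, 78]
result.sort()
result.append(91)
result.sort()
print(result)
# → [5, 12, 15, 23, 39, 48, 58, 78, 91]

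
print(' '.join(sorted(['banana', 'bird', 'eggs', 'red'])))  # banana bird eggs red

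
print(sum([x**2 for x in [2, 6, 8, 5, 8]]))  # 193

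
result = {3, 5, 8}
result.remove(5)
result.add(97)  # {3, 8, 97}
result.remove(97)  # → {3, 8}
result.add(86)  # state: {3, 8, 86}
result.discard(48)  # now {3, 8, 86}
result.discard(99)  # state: {3, 8, 86}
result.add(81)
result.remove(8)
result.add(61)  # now {3, 61, 81, 86}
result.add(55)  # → {3, 55, 61, 81, 86}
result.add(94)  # {3, 55, 61, 81, 86, 94}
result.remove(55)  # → {3, 61, 81, 86, 94}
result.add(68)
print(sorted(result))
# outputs [3, 61, 68, 81, 86, 94]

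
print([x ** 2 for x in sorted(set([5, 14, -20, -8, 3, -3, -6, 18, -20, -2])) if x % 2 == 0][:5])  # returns [400, 64, 36, 4, 196]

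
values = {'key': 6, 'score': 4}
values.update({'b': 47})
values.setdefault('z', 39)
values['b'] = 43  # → {'key': 6, 'score': 4, 'b': 43, 'z': 39}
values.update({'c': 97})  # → {'key': 6, 'score': 4, 'b': 43, 'z': 39, 'c': 97}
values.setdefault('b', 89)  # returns 43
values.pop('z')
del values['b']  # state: {'key': 6, 'score': 4, 'c': 97}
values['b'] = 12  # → {'key': 6, 'score': 4, 'c': 97, 'b': 12}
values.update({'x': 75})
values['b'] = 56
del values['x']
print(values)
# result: {'key': 6, 'score': 4, 'c': 97, 'b': 56}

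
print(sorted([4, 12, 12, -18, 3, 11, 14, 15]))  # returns [-18, 3, 4, 11, 12, 12, 14, 15]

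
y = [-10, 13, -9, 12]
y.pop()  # 12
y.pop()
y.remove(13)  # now [-10]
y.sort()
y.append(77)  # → [-10, 77]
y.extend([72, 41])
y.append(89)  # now [-10, 77, 72, 41, 89]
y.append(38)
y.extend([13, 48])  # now [-10, 77, 72, 41, 89, 38, 13, 48]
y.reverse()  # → [48, 13, 38, 89, 41, 72, 77, -10]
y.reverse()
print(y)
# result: [-10, 77, 72, 41, 89, 38, 13, 48]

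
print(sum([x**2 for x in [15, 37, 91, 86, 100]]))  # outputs 27271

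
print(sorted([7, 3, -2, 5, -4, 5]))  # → [-4, -2, 3, 5, 5, 7]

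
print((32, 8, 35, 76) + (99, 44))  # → (32, 8, 35, 76, 99, 44)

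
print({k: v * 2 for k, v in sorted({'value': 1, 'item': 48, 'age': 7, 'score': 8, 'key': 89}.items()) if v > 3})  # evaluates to {'age': 14, 'item': 96, 'key': 178, 'score': 16}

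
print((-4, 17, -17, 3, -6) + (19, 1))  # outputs (-4, 17, -17, 3, -6, 19, 1)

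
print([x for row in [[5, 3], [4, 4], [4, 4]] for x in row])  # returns [5, 3, 4, 4, 4, 4]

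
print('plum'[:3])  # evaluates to plu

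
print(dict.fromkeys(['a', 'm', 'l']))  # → {'a': None, 'm': None, 'l': None}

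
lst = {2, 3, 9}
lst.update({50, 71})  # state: {2, 3, 9, 50, 71}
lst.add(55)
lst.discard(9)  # {2, 3, 50, 55, 71}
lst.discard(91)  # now {2, 3, 50, 55, 71}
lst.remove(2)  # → {3, 50, 55, 71}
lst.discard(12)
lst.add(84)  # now {3, 50, 55, 71, 84}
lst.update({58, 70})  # {3, 50, 55, 58, 70, 71, 84}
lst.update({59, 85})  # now {3, 50, 55, 58, 59, 70, 71, 84, 85}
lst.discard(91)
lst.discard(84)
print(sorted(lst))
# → [3, 50, 55, 58, 59, 70, 71, 85]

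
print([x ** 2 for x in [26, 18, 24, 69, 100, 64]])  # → [676, 324, 576, 4761, 10000, 4096]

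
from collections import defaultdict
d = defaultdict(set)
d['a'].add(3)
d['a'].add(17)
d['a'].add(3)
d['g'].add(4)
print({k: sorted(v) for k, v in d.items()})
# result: {'a': [3, 17], 'g': [4]}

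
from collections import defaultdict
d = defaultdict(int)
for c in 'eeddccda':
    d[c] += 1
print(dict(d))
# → {'e': 2, 'd': 3, 'c': 2, 'a': 1}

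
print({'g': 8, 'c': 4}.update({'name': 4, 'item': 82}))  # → None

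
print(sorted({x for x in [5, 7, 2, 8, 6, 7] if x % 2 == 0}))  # [2, 6, 8]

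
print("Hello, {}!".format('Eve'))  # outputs Hello, Eve!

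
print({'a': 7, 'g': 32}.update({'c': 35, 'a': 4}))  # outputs None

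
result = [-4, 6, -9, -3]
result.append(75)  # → [-4, 6, -9, -3, 75]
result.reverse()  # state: [75, -3, -9, 6, -4]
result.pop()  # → -4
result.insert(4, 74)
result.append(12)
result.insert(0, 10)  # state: [10, 75, -3, -9, 6, 74, 12]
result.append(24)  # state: [10, 75, -3, -9, 6, 74, 12, 24]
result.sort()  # [-9, -3, 6, 10, 12, 24, 74, 75]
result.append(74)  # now [-9, -3, 6, 10, 12, 24, 74, 75, 74]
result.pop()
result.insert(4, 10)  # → [-9, -3, 6, 10, 10, 12, 24, 74, 75]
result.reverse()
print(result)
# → [75, 74, 24, 12, 10, 10, 6, -3, -9]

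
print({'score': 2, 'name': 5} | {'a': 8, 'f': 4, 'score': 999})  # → {'score': 999, 'name': 5, 'a': 8, 'f': 4}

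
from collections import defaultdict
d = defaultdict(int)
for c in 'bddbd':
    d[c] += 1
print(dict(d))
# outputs {'b': 2, 'd': 3}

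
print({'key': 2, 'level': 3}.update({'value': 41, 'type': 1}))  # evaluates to None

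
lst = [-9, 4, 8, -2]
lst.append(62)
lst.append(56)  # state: [-9, 4, 8, -2, 62, 56]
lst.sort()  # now [-9, -2, 4, 8, 56, 62]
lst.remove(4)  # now [-9, -2, 8, 56, 62]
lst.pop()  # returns 62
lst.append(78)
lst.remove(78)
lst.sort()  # [-9, -2, 8, 56]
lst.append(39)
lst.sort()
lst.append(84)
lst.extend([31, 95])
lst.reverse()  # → [95, 31, 84, 56, 39, 8, -2, -9]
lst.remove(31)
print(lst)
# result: [95, 84, 56, 39, 8, -2, -9]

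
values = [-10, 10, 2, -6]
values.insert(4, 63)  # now [-10, 10, 2, -6, 63]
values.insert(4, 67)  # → [-10, 10, 2, -6, 67, 63]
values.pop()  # 63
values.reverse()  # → [67, -6, 2, 10, -10]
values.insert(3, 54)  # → [67, -6, 2, 54, 10, -10]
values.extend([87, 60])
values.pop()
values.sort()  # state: [-10, -6, 2, 10, 54, 67, 87]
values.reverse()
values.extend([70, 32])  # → [87, 67, 54, 10, 2, -6, -10, 70, 32]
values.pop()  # 32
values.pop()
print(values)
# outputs [87, 67, 54, 10, 2, -6, -10]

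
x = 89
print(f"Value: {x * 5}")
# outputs Value: 445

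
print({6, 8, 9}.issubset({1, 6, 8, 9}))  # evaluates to True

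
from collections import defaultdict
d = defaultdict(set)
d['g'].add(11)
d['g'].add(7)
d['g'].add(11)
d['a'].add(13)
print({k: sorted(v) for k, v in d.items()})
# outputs {'g': [7, 11], 'a': [13]}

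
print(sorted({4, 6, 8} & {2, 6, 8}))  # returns [6, 8]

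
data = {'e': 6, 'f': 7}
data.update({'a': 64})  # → {'e': 6, 'f': 7, 'a': 64}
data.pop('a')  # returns 64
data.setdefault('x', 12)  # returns 12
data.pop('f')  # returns 7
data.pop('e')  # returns 6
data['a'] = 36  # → {'x': 12, 'a': 36}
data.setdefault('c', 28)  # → 28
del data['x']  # {'a': 36, 'c': 28}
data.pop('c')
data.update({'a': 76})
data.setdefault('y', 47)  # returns 47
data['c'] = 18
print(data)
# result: {'a': 76, 'y': 47, 'c': 18}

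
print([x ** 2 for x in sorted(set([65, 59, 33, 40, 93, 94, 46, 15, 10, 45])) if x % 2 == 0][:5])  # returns [100, 1600, 2116, 8836]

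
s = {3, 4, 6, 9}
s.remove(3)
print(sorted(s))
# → [4, 6, 9]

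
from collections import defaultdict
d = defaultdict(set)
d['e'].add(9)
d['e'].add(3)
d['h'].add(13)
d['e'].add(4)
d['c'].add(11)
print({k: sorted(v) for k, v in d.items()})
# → {'e': [3, 4, 9], 'h': [13], 'c': [11]}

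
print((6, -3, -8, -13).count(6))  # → 1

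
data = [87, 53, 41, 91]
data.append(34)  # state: [87, 53, 41, 91, 34]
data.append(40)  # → [87, 53, 41, 91, 34, 40]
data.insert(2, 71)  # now [87, 53, 71, 41, 91, 34, 40]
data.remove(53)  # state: [87, 71, 41, 91, 34, 40]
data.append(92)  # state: [87, 71, 41, 91, 34, 40, 92]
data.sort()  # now [34, 40, 41, 71, 87, 91, 92]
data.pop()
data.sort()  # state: [34, 40, 41, 71, 87, 91]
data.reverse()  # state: [91, 87, 71, 41, 40, 34]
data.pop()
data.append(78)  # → [91, 87, 71, 41, 40, 78]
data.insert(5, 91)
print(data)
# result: [91, 87, 71, 41, 40, 91, 78]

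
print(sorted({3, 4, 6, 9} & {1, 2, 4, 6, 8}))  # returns [4, 6]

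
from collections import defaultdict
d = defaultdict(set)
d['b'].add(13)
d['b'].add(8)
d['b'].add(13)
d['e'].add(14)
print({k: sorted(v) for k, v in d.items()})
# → {'b': [8, 13], 'e': [14]}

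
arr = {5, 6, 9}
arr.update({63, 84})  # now {5, 6, 9, 63, 84}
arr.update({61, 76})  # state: {5, 6, 9, 61, 63, 76, 84}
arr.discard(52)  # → {5, 6, 9, 61, 63, 76, 84}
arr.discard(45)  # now {5, 6, 9, 61, 63, 76, 84}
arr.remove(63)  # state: {5, 6, 9, 61, 76, 84}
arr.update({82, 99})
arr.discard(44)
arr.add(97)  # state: {5, 6, 9, 61, 76, 82, 84, 97, 99}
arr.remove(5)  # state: {6, 9, 61, 76, 82, 84, 97, 99}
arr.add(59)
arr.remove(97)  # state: {6, 9, 59, 61, 76, 82, 84, 99}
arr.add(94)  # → {6, 9, 59, 61, 76, 82, 84, 94, 99}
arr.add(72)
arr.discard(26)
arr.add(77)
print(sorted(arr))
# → [6, 9, 59, 61, 72, 76, 77, 82, 84, 94, 99]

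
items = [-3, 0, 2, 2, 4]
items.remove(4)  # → [-3, 0, 2, 2]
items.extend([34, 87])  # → [-3, 0, 2, 2, 34, 87]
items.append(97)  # [-3, 0, 2, 2, 34, 87, 97]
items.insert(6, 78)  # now [-3, 0, 2, 2, 34, 87, 78, 97]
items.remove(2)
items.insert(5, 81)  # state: [-3, 0, 2, 34, 87, 81, 78, 97]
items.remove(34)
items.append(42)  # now [-3, 0, 2, 87, 81, 78, 97, 42]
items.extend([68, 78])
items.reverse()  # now [78, 68, 42, 97, 78, 81, 87, 2, 0, -3]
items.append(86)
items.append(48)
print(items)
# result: [78, 68, 42, 97, 78, 81, 87, 2, 0, -3, 86, 48]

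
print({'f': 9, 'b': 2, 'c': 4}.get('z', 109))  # 109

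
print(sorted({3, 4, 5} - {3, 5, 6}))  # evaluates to [4]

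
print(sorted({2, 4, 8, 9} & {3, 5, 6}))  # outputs []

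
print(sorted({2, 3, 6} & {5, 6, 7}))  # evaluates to [6]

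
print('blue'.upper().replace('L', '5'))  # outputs B5UE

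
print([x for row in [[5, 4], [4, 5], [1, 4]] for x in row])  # [5, 4, 4, 5, 1, 4]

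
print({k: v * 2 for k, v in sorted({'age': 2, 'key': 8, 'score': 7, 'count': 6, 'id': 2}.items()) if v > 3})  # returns {'count': 12, 'key': 16, 'score': 14}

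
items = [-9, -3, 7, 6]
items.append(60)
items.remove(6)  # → [-9, -3, 7, 60]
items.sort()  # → [-9, -3, 7, 60]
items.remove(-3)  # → [-9, 7, 60]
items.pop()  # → 60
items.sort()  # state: [-9, 7]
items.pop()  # 7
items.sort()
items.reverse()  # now [-9]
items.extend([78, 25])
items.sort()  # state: [-9, 25, 78]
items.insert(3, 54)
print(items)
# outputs [-9, 25, 78, 54]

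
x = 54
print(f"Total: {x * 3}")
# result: Total: 162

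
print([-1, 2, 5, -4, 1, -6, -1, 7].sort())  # None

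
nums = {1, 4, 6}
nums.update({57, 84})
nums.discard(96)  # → {1, 4, 6, 57, 84}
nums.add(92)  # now {1, 4, 6, 57, 84, 92}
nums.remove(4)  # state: {1, 6, 57, 84, 92}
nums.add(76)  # {1, 6, 57, 76, 84, 92}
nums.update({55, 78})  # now {1, 6, 55, 57, 76, 78, 84, 92}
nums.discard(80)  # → {1, 6, 55, 57, 76, 78, 84, 92}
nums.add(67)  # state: {1, 6, 55, 57, 67, 76, 78, 84, 92}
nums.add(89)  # {1, 6, 55, 57, 67, 76, 78, 84, 89, 92}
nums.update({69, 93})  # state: {1, 6, 55, 57, 67, 69, 76, 78, 84, 89, 92, 93}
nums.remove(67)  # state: {1, 6, 55, 57, 69, 76, 78, 84, 89, 92, 93}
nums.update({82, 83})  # {1, 6, 55, 57, 69, 76, 78, 82, 83, 84, 89, 92, 93}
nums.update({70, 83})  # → {1, 6, 55, 57, 69, 70, 76, 78, 82, 83, 84, 89, 92, 93}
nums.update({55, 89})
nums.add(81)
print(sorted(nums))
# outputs [1, 6, 55, 57, 69, 70, 76, 78, 81, 82, 83, 84, 89, 92, 93]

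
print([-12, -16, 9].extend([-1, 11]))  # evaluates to None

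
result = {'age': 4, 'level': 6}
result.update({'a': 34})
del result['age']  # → {'level': 6, 'a': 34}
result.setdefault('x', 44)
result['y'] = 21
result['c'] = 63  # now {'level': 6, 'a': 34, 'x': 44, 'y': 21, 'c': 63}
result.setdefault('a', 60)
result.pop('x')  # 44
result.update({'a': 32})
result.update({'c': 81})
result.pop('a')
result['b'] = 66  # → {'level': 6, 'y': 21, 'c': 81, 'b': 66}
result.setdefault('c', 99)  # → 81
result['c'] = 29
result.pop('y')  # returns 21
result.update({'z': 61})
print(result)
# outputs {'level': 6, 'c': 29, 'b': 66, 'z': 61}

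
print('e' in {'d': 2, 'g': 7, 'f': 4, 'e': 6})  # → True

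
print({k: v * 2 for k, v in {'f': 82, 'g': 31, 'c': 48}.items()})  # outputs {'f': 164, 'g': 62, 'c': 96}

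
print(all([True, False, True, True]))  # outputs False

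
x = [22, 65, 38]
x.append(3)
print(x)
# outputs [22, 65, 38, 3]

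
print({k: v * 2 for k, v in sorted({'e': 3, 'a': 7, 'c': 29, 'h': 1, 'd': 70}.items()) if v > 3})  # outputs {'a': 14, 'c': 58, 'd': 140}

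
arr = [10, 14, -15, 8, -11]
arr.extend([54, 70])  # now [10, 14, -15, 8, -11, 54, 70]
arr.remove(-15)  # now [10, 14, 8, -11, 54, 70]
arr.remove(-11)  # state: [10, 14, 8, 54, 70]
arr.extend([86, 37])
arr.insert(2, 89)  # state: [10, 14, 89, 8, 54, 70, 86, 37]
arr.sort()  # [8, 10, 14, 37, 54, 70, 86, 89]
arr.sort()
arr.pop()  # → 89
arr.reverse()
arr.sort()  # [8, 10, 14, 37, 54, 70, 86]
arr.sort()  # [8, 10, 14, 37, 54, 70, 86]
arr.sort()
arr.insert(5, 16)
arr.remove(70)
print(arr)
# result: [8, 10, 14, 37, 54, 16, 86]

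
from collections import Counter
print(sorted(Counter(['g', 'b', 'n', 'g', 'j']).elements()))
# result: ['b', 'g', 'g', 'j', 'n']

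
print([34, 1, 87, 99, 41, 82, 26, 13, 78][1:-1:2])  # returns [1, 99, 82, 13]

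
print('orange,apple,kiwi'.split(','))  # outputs ['orange', 'apple', 'kiwi']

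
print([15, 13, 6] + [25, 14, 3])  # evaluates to [15, 13, 6, 25, 14, 3]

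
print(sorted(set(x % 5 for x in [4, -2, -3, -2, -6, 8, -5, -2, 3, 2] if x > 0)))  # [2, 3, 4]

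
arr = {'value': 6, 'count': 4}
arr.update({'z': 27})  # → {'value': 6, 'count': 4, 'z': 27}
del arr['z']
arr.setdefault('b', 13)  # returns 13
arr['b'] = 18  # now {'value': 6, 'count': 4, 'b': 18}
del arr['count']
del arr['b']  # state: {'value': 6}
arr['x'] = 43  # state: {'value': 6, 'x': 43}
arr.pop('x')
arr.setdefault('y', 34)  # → 34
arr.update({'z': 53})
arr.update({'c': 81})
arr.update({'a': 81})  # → {'value': 6, 'y': 34, 'z': 53, 'c': 81, 'a': 81}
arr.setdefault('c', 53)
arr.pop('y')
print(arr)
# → {'value': 6, 'z': 53, 'c': 81, 'a': 81}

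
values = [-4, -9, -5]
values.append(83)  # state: [-4, -9, -5, 83]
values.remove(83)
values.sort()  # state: [-9, -5, -4]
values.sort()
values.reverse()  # [-4, -5, -9]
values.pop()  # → -9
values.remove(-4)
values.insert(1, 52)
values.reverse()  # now [52, -5]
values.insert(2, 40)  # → [52, -5, 40]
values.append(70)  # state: [52, -5, 40, 70]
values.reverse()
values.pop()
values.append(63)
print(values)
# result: [70, 40, -5, 63]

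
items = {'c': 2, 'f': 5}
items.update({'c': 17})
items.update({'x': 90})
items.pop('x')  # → 90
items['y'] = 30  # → {'c': 17, 'f': 5, 'y': 30}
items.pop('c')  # 17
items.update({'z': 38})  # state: {'f': 5, 'y': 30, 'z': 38}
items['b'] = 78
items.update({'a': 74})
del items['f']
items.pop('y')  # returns 30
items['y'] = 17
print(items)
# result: {'z': 38, 'b': 78, 'a': 74, 'y': 17}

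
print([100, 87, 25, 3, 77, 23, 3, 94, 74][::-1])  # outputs [74, 94, 3, 23, 77, 3, 25, 87, 100]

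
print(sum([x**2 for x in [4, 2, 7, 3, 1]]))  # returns 79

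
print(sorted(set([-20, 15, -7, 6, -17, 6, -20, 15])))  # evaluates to [-20, -17, -7, 6, 15]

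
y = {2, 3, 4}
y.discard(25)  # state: {2, 3, 4}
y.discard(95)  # {2, 3, 4}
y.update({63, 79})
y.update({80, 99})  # {2, 3, 4, 63, 79, 80, 99}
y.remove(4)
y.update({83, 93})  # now {2, 3, 63, 79, 80, 83, 93, 99}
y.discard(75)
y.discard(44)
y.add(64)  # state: {2, 3, 63, 64, 79, 80, 83, 93, 99}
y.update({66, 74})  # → {2, 3, 63, 64, 66, 74, 79, 80, 83, 93, 99}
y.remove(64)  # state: {2, 3, 63, 66, 74, 79, 80, 83, 93, 99}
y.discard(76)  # {2, 3, 63, 66, 74, 79, 80, 83, 93, 99}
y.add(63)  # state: {2, 3, 63, 66, 74, 79, 80, 83, 93, 99}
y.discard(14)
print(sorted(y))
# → [2, 3, 63, 66, 74, 79, 80, 83, 93, 99]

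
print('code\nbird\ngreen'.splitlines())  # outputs ['code', 'bird', 'green']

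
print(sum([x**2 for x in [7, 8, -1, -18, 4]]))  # 454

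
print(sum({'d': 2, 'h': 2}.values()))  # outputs 4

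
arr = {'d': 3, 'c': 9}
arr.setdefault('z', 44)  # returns 44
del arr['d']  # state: {'c': 9, 'z': 44}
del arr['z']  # {'c': 9}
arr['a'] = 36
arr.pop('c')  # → 9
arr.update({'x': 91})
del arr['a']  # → {'x': 91}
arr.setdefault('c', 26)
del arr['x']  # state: {'c': 26}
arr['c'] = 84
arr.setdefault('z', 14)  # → 14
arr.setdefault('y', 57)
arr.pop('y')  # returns 57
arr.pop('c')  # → 84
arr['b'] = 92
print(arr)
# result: {'z': 14, 'b': 92}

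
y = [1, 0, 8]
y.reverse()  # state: [8, 0, 1]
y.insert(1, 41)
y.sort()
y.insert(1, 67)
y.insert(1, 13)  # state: [0, 13, 67, 1, 8, 41]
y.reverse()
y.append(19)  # [41, 8, 1, 67, 13, 0, 19]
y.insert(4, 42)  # [41, 8, 1, 67, 42, 13, 0, 19]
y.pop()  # 19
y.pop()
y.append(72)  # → [41, 8, 1, 67, 42, 13, 72]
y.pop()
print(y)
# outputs [41, 8, 1, 67, 42, 13]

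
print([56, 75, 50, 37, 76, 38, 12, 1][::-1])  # [1, 12, 38, 76, 37, 50, 75, 56]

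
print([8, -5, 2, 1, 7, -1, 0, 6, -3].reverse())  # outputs None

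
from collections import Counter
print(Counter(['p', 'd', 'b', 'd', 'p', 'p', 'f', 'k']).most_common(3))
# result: [('p', 3), ('d', 2), ('b', 1)]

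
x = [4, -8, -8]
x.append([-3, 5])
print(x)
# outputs [4, -8, -8, [-3, 5]]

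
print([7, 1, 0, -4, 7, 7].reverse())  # None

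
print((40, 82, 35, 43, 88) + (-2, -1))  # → (40, 82, 35, 43, 88, -2, -1)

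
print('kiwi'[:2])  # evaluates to ki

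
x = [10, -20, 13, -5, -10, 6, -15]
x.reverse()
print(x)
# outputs [-15, 6, -10, -5, 13, -20, 10]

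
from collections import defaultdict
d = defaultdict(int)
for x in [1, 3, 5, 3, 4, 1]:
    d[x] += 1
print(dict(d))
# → {1: 2, 3: 2, 5: 1, 4: 1}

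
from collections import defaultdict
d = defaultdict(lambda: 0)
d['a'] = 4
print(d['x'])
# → 0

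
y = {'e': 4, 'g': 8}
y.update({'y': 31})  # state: {'e': 4, 'g': 8, 'y': 31}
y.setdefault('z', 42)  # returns 42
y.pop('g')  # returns 8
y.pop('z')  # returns 42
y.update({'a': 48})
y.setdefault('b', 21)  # 21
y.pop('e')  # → 4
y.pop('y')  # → 31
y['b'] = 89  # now {'a': 48, 'b': 89}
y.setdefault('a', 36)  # 48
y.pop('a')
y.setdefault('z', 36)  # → 36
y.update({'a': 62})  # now {'b': 89, 'z': 36, 'a': 62}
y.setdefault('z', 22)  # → 36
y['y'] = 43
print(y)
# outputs {'b': 89, 'z': 36, 'a': 62, 'y': 43}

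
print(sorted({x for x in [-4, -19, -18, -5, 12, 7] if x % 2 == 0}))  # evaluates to [-18, -4, 12]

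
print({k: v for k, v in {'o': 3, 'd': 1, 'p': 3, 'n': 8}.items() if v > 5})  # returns {'n': 8}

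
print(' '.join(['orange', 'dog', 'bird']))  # orange dog bird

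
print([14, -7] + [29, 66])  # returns [14, -7, 29, 66]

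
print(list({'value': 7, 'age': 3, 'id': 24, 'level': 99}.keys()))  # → ['value', 'age', 'id', 'level']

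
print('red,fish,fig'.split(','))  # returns ['red', 'fish', 'fig']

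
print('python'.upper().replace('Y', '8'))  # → P8THON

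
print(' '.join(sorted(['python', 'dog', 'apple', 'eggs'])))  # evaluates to apple dog eggs python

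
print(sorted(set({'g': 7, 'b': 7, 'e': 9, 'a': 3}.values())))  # [3, 7, 9]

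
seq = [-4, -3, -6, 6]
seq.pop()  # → 6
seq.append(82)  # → [-4, -3, -6, 82]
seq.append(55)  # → [-4, -3, -6, 82, 55]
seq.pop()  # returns 55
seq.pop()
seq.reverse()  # [-6, -3, -4]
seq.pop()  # -4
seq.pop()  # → -3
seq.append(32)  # [-6, 32]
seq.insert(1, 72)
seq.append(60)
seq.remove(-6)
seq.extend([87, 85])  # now [72, 32, 60, 87, 85]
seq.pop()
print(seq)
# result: [72, 32, 60, 87]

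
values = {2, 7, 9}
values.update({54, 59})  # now {2, 7, 9, 54, 59}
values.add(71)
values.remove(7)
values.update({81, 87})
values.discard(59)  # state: {2, 9, 54, 71, 81, 87}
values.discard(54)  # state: {2, 9, 71, 81, 87}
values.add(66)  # {2, 9, 66, 71, 81, 87}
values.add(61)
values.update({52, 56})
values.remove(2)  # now {9, 52, 56, 61, 66, 71, 81, 87}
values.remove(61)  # {9, 52, 56, 66, 71, 81, 87}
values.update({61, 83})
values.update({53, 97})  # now {9, 52, 53, 56, 61, 66, 71, 81, 83, 87, 97}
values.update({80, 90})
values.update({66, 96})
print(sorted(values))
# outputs [9, 52, 53, 56, 61, 66, 71, 80, 81, 83, 87, 90, 96, 97]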